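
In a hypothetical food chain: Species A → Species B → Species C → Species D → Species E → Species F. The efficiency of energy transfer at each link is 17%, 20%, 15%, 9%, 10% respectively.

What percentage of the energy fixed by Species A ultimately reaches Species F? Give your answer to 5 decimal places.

0.00459%

Product of link efficiencies: 0.17 × 0.2 × 0.15 × 0.09 × 0.1 = 0.0000459
As a percentage: 0.0000459 × 100 = 0.00459%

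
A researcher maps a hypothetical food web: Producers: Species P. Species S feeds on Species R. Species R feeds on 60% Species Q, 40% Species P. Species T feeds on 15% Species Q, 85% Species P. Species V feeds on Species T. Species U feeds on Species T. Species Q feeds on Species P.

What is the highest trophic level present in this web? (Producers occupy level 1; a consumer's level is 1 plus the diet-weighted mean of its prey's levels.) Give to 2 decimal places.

3.60

Species Q: 1 + 1 = 2
Species R: 1 + (0.6×2 + 0.4×1) = 2.6
Species S: 1 + 2.6 = 3.6
Species T: 1 + (0.15×2 + 0.85×1) = 2.15
Species U: 1 + 2.15 = 3.15
Species V: 1 + 2.15 = 3.15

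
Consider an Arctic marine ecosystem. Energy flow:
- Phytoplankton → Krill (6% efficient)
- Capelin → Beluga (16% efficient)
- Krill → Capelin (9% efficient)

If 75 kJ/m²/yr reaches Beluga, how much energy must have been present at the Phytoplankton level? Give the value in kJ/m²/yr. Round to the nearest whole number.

Cumulative transfer efficiency: 0.06 × 0.09 × 0.16 = 0.000864
Phytoplankton energy = 75 / 0.000864 = 86806 kJ/m²/yr

86806 kJ/m²/yr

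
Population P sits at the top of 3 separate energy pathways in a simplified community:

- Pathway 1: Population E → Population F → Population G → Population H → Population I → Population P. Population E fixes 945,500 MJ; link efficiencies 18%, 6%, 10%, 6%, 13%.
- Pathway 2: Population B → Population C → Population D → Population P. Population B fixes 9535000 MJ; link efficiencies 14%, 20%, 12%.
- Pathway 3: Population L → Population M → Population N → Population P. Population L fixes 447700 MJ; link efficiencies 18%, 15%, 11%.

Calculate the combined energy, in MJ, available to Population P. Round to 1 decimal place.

Pathway 1: 945500 × 0.18 × 0.06 × 0.1 × 0.06 × 0.13 = 7.964892 MJ
Pathway 2: 9535000 × 0.14 × 0.2 × 0.12 = 32037.6 MJ
Pathway 3: 447700 × 0.18 × 0.15 × 0.11 = 1329.669 MJ
Total at Population P: 7.964892 + 32037.6 + 1329.669 = 33375.233892 MJ

33375.2 MJ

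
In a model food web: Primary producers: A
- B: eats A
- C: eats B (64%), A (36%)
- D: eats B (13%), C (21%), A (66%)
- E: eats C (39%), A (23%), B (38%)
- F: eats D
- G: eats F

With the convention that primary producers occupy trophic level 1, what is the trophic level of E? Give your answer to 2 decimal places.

3.02

B: 1 + 1 = 2
C: 1 + (0.64×2 + 0.36×1) = 2.64
D: 1 + (0.13×2 + 0.21×2.64 + 0.66×1) = 2.4744
E: 1 + (0.39×2.64 + 0.23×1 + 0.38×2) = 3.0196
F: 1 + 2.4744 = 3.4744
G: 1 + 3.4744 = 4.4744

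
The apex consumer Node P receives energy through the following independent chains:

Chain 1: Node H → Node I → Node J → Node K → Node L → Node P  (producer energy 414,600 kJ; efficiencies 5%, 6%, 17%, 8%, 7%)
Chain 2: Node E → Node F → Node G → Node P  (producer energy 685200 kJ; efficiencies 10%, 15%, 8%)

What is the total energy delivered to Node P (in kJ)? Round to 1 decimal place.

823.4 kJ

Chain 1: 414600 × 0.05 × 0.06 × 0.17 × 0.08 × 0.07 = 1.1840976 kJ
Chain 2: 685200 × 0.1 × 0.15 × 0.08 = 822.24 kJ
Total at Node P: 1.1840976 + 822.24 = 823.4240976 kJ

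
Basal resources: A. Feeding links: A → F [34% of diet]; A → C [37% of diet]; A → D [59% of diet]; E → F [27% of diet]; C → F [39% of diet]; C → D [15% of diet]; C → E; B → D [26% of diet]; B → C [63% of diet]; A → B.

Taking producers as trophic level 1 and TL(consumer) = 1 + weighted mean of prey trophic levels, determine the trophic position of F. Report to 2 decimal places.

3.35

B: 1 + 1 = 2
C: 1 + (0.37×1 + 0.63×2) = 2.63
D: 1 + (0.59×1 + 0.15×2.63 + 0.26×2) = 2.5045
E: 1 + 2.63 = 3.63
F: 1 + (0.39×2.63 + 0.27×3.63 + 0.34×1) = 3.3458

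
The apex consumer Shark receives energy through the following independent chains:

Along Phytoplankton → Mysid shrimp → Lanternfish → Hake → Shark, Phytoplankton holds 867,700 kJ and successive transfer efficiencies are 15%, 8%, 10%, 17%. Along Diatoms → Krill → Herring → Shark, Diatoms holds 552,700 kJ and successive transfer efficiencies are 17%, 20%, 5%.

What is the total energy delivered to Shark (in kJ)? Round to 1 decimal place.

Via Phytoplankton: 867700 × 0.15 × 0.08 × 0.1 × 0.17 = 177.0108 kJ
Via Diatoms: 552700 × 0.17 × 0.2 × 0.05 = 939.59 kJ
Total at Shark: 177.0108 + 939.59 = 1116.6008 kJ

1116.6 kJ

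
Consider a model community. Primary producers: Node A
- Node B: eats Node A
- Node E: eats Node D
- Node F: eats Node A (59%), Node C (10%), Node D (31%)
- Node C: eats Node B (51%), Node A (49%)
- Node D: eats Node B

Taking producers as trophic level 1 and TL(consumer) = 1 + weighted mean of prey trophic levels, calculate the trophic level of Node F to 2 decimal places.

Node B: 1 + 1 = 2
Node C: 1 + (0.51×2 + 0.49×1) = 2.51
Node D: 1 + 2 = 3
Node E: 1 + 3 = 4
Node F: 1 + (0.59×1 + 0.1×2.51 + 0.31×3) = 2.771

2.77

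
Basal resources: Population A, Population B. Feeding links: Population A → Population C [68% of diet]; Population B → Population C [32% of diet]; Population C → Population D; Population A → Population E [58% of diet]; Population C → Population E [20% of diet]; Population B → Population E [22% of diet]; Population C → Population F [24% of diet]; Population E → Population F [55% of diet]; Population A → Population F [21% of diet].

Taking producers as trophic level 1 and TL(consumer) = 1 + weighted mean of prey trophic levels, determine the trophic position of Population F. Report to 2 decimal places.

Population C: 1 + (0.68×1 + 0.32×1) = 2
Population D: 1 + 2 = 3
Population E: 1 + (0.58×1 + 0.2×2 + 0.22×1) = 2.2
Population F: 1 + (0.24×2 + 0.55×2.2 + 0.21×1) = 2.9

2.90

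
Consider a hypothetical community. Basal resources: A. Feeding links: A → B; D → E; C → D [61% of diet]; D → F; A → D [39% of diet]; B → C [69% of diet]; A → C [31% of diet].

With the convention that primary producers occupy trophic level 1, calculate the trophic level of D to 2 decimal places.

3.03

B: 1 + 1 = 2
C: 1 + (0.31×1 + 0.69×2) = 2.69
D: 1 + (0.61×2.69 + 0.39×1) = 3.0309
E: 1 + 3.0309 = 4.0309
F: 1 + 3.0309 = 4.0309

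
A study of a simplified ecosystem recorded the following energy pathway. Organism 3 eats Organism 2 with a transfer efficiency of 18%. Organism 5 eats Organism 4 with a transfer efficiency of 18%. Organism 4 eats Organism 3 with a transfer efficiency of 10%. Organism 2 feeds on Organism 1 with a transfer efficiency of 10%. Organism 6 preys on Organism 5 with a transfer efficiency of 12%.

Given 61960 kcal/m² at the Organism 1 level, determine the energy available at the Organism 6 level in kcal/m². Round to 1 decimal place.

Organism 2: 61960 × 0.1 = 6196 kcal/m²
Organism 3: 6196 × 0.18 = 1115.28 kcal/m²
Organism 4: 1115.28 × 0.1 = 111.528 kcal/m²
Organism 5: 111.528 × 0.18 = 20.07504 kcal/m²
Organism 6: 20.07504 × 0.12 = 2.4090048 kcal/m²

2.4 kcal/m²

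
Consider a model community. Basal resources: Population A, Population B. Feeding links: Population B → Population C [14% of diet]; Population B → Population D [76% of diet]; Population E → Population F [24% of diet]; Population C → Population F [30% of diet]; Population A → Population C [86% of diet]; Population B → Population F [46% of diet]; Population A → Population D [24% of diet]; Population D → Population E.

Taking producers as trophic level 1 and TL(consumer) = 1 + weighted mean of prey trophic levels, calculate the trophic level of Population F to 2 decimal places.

Population C: 1 + (0.14×1 + 0.86×1) = 2
Population D: 1 + (0.24×1 + 0.76×1) = 2
Population E: 1 + 2 = 3
Population F: 1 + (0.24×3 + 0.46×1 + 0.3×2) = 2.78

2.78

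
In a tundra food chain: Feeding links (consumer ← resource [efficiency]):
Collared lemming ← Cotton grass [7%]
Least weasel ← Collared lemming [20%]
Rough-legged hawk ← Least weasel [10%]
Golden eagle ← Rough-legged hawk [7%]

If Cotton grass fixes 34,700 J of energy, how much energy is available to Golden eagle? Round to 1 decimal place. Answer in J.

Collared lemming: 34700 × 0.07 = 2429 J
Least weasel: 2429 × 0.2 = 485.8 J
Rough-legged hawk: 485.8 × 0.1 = 48.58 J
Golden eagle: 48.58 × 0.07 = 3.4006 J

3.4 J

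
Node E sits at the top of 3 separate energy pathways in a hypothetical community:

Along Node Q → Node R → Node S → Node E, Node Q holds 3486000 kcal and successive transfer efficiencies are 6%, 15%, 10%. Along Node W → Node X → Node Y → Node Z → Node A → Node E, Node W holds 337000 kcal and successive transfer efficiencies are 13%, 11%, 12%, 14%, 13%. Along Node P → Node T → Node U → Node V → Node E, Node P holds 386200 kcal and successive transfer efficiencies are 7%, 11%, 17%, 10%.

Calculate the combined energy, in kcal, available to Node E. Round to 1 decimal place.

3198.5 kcal

Via Node Q: 3486000 × 0.06 × 0.15 × 0.1 = 3137.4 kcal
Via Node W: 337000 × 0.13 × 0.11 × 0.12 × 0.14 × 0.13 = 10.5249144 kcal
Via Node P: 386200 × 0.07 × 0.11 × 0.17 × 0.1 = 50.55358 kcal
Total at Node E: 3137.4 + 10.5249144 + 50.55358 = 3198.4784944 kcal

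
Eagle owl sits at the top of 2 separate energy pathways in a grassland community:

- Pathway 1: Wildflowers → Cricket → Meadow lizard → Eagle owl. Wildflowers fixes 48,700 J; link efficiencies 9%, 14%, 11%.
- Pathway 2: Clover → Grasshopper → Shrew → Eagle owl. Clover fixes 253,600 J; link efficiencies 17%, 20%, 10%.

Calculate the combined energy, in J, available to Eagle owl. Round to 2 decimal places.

Pathway 1: 48700 × 0.09 × 0.14 × 0.11 = 67.4982 J
Pathway 2: 253600 × 0.17 × 0.2 × 0.1 = 862.24 J
Total at Eagle owl: 67.4982 + 862.24 = 929.7382 J

929.74 J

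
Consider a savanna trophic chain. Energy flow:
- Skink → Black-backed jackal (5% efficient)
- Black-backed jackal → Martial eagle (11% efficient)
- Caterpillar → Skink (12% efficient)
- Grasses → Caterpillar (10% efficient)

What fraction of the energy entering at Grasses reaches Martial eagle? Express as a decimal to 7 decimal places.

0.0000660

Product of link efficiencies: 0.1 × 0.12 × 0.05 × 0.11 = 0.000066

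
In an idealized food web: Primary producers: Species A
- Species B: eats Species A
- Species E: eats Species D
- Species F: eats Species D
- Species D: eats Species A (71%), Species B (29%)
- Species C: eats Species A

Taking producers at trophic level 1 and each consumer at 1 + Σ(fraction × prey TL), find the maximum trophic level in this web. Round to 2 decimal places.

Species B: 1 + 1 = 2
Species C: 1 + 1 = 2
Species D: 1 + (0.71×1 + 0.29×2) = 2.29
Species E: 1 + 2.29 = 3.29
Species F: 1 + 2.29 = 3.29

3.29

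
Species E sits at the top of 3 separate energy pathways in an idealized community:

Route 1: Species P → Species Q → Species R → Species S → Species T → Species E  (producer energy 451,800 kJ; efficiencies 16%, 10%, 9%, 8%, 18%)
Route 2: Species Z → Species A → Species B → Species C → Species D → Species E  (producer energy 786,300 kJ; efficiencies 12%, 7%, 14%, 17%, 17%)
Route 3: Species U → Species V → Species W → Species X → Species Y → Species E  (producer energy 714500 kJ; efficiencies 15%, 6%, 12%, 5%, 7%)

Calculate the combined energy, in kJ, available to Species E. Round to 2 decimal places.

Route 1: 451800 × 0.16 × 0.1 × 0.09 × 0.08 × 0.18 = 9.3685248 kJ
Route 2: 786300 × 0.12 × 0.07 × 0.14 × 0.17 × 0.17 = 26.72350632 kJ
Route 3: 714500 × 0.15 × 0.06 × 0.12 × 0.05 × 0.07 = 2.70081 kJ
Total at Species E: 9.3685248 + 26.72350632 + 2.70081 = 38.79284112 kJ

38.79 kJ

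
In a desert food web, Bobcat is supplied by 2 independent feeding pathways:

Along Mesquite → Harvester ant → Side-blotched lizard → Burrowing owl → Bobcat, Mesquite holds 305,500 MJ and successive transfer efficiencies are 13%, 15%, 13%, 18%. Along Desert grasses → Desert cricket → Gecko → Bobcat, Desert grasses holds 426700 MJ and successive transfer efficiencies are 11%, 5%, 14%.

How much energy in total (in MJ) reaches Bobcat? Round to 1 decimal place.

Via Mesquite: 305500 × 0.13 × 0.15 × 0.13 × 0.18 = 139.39965 MJ
Via Desert grasses: 426700 × 0.11 × 0.05 × 0.14 = 328.559 MJ
Total at Bobcat: 139.39965 + 328.559 = 467.95865 MJ

468.0 MJ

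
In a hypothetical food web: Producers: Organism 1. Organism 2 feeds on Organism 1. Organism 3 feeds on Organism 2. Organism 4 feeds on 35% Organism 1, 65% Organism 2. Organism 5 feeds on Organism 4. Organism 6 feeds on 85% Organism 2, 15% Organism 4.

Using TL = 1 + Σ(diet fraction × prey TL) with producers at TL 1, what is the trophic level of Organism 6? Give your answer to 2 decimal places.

3.10

Organism 2: 1 + 1 = 2
Organism 3: 1 + 2 = 3
Organism 4: 1 + (0.35×1 + 0.65×2) = 2.65
Organism 5: 1 + 2.65 = 3.65
Organism 6: 1 + (0.85×2 + 0.15×2.65) = 3.0975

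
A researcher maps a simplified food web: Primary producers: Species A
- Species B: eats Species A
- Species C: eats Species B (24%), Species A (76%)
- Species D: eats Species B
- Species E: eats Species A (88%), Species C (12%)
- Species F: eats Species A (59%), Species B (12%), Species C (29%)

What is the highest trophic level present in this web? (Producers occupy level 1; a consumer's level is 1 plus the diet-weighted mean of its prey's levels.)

3

Species B: 1 + 1 = 2
Species C: 1 + (0.24×2 + 0.76×1) = 2.24
Species D: 1 + 2 = 3
Species E: 1 + (0.88×1 + 0.12×2.24) = 2.1488
Species F: 1 + (0.59×1 + 0.12×2 + 0.29×2.24) = 2.4796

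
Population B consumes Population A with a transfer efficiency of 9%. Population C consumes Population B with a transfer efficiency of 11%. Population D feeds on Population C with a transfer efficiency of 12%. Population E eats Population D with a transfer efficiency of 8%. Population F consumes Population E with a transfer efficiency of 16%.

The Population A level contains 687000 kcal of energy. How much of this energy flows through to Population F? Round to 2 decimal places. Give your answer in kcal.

Population B: 687000 × 0.09 = 61830 kcal
Population C: 61830 × 0.11 = 6801.3 kcal
Population D: 6801.3 × 0.12 = 816.156 kcal
Population E: 816.156 × 0.08 = 65.29248 kcal
Population F: 65.29248 × 0.16 = 10.4467968 kcal

10.45 kcal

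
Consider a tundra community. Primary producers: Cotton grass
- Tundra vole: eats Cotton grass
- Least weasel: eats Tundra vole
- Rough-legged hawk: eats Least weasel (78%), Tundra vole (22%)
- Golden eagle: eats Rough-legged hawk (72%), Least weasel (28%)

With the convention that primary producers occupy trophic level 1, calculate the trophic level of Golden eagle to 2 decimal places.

Tundra vole: 1 + 1 = 2
Least weasel: 1 + 2 = 3
Rough-legged hawk: 1 + (0.78×3 + 0.22×2) = 3.78
Golden eagle: 1 + (0.72×3.78 + 0.28×3) = 4.5616

4.56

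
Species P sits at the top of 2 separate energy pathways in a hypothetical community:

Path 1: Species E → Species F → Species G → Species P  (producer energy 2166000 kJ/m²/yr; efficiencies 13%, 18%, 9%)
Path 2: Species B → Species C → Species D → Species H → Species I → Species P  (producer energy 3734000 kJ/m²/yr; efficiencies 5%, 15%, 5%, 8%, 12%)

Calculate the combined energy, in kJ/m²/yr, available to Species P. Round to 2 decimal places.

4575.04 kJ/m²/yr

Path 1: 2166000 × 0.13 × 0.18 × 0.09 = 4561.596 kJ/m²/yr
Path 2: 3734000 × 0.05 × 0.15 × 0.05 × 0.08 × 0.12 = 13.4424 kJ/m²/yr
Total at Species P: 4561.596 + 13.4424 = 4575.0384 kJ/m²/yr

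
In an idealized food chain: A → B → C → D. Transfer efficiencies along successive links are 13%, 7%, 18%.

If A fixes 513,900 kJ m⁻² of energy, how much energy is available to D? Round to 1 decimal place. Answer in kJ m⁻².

B: 513900 × 0.13 = 66807 kJ m⁻²
C: 66807 × 0.07 = 4676.49 kJ m⁻²
D: 4676.49 × 0.18 = 841.7682 kJ m⁻²

841.8 kJ m⁻²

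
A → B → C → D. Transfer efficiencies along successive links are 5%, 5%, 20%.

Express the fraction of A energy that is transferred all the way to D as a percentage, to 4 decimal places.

0.0500%

Product of link efficiencies: 0.05 × 0.05 × 0.2 = 0.0005
As a percentage: 0.0005 × 100 = 0.0500%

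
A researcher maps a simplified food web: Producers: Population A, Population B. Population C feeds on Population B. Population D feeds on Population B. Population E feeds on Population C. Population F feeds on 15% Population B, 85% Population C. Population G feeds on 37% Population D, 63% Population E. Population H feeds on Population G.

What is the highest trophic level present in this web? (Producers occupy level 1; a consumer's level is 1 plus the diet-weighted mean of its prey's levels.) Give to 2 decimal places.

4.63

Population C: 1 + 1 = 2
Population D: 1 + 1 = 2
Population E: 1 + 2 = 3
Population F: 1 + (0.15×1 + 0.85×2) = 2.85
Population G: 1 + (0.37×2 + 0.63×3) = 3.63
Population H: 1 + 3.63 = 4.63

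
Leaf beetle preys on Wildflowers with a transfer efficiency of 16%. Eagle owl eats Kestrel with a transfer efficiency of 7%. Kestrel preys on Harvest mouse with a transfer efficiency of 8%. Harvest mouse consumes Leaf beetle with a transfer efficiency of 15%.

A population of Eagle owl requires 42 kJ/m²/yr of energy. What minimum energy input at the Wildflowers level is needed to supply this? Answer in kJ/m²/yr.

312500 kJ/m²/yr

Cumulative transfer efficiency: 0.16 × 0.15 × 0.08 × 0.07 = 0.0001344
Wildflowers energy = 42 / 0.0001344 = 312500 kJ/m²/yr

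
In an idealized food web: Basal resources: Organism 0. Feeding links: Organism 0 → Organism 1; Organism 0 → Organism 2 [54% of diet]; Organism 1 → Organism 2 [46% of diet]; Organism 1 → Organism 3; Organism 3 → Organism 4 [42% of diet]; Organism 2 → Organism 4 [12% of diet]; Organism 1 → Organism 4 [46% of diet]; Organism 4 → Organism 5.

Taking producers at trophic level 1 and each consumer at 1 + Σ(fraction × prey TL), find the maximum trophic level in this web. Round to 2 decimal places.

Organism 1: 1 + 1 = 2
Organism 2: 1 + (0.54×1 + 0.46×2) = 2.46
Organism 3: 1 + 2 = 3
Organism 4: 1 + (0.42×3 + 0.12×2.46 + 0.46×2) = 3.4752
Organism 5: 1 + 3.4752 = 4.4752

4.48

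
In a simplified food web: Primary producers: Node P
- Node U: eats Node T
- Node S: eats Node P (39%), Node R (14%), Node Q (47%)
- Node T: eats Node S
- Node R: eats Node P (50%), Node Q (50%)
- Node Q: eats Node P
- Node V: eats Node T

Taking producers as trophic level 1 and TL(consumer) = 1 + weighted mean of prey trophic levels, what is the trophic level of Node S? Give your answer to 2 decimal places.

Node Q: 1 + 1 = 2
Node R: 1 + (0.5×1 + 0.5×2) = 2.5
Node S: 1 + (0.39×1 + 0.14×2.5 + 0.47×2) = 2.68
Node T: 1 + 2.68 = 3.68
Node U: 1 + 3.68 = 4.68
Node V: 1 + 3.68 = 4.68

2.68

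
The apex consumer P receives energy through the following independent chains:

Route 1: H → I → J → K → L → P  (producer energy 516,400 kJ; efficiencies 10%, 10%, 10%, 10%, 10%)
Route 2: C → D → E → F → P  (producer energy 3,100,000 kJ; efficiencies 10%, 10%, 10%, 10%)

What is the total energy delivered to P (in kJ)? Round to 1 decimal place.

Route 1: 516400 × 0.1 × 0.1 × 0.1 × 0.1 × 0.1 = 5.164 kJ
Route 2: 3100000 × 0.1 × 0.1 × 0.1 × 0.1 = 310 kJ
Total at P: 5.164 + 310 = 315.164 kJ

315.2 kJ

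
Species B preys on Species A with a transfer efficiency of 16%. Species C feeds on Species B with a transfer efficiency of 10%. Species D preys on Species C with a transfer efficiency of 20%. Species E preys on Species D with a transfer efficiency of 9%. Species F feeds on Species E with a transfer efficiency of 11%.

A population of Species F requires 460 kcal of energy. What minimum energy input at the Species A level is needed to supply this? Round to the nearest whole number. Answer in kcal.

Cumulative transfer efficiency: 0.16 × 0.1 × 0.2 × 0.09 × 0.11 = 0.00003168
Species A energy = 460 / 0.00003168 = 14520202 kcal

14520202 kcal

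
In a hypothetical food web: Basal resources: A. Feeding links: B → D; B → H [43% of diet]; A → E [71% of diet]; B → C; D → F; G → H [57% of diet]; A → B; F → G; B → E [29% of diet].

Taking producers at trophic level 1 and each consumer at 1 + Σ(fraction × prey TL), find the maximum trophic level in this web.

B: 1 + 1 = 2
C: 1 + 2 = 3
D: 1 + 2 = 3
E: 1 + (0.71×1 + 0.29×2) = 2.29
F: 1 + 3 = 4
G: 1 + 4 = 5
H: 1 + (0.57×5 + 0.43×2) = 4.71

5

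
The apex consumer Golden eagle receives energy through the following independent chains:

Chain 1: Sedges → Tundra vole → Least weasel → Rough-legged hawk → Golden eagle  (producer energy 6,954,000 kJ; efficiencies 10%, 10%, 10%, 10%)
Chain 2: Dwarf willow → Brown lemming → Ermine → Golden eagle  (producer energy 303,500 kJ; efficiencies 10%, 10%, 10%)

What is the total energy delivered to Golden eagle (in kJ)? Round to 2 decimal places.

Chain 1: 6954000 × 0.1 × 0.1 × 0.1 × 0.1 = 695.4 kJ
Chain 2: 303500 × 0.1 × 0.1 × 0.1 = 303.5 kJ
Total at Golden eagle: 695.4 + 303.5 = 998.9 kJ

998.90 kJ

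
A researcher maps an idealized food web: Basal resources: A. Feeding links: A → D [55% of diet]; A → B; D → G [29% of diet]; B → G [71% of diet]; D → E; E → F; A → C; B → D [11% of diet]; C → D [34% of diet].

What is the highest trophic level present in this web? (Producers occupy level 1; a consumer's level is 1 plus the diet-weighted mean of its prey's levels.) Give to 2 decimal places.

B: 1 + 1 = 2
C: 1 + 1 = 2
D: 1 + (0.11×2 + 0.34×2 + 0.55×1) = 2.45
E: 1 + 2.45 = 3.45
F: 1 + 3.45 = 4.45
G: 1 + (0.29×2.45 + 0.71×2) = 3.1305

4.45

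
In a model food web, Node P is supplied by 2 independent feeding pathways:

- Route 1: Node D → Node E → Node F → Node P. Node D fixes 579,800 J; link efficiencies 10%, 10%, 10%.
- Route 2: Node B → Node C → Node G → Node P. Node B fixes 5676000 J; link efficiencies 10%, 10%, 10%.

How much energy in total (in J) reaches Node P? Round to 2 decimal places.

6255.80 J

Route 1: 579800 × 0.1 × 0.1 × 0.1 = 579.8 J
Route 2: 5676000 × 0.1 × 0.1 × 0.1 = 5676 J
Total at Node P: 579.8 + 5676 = 6255.8 J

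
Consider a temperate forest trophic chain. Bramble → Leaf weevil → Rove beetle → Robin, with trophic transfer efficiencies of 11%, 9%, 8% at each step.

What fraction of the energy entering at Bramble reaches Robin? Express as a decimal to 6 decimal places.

Product of link efficiencies: 0.11 × 0.09 × 0.08 = 0.000792

0.000792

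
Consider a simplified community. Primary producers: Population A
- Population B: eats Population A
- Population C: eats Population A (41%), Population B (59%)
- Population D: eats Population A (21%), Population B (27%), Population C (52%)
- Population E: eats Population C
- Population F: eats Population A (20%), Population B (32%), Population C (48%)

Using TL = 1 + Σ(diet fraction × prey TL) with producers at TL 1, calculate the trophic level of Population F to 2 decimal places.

Population B: 1 + 1 = 2
Population C: 1 + (0.41×1 + 0.59×2) = 2.59
Population D: 1 + (0.21×1 + 0.27×2 + 0.52×2.59) = 3.0968
Population E: 1 + 2.59 = 3.59
Population F: 1 + (0.2×1 + 0.32×2 + 0.48×2.59) = 3.0832

3.08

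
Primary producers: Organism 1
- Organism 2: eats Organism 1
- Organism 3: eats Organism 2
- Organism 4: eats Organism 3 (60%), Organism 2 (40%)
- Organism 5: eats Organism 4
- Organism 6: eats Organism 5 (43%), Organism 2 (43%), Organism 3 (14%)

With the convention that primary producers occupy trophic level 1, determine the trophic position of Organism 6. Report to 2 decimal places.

4.26

Organism 2: 1 + 1 = 2
Organism 3: 1 + 2 = 3
Organism 4: 1 + (0.6×3 + 0.4×2) = 3.6
Organism 5: 1 + 3.6 = 4.6
Organism 6: 1 + (0.43×4.6 + 0.43×2 + 0.14×3) = 4.258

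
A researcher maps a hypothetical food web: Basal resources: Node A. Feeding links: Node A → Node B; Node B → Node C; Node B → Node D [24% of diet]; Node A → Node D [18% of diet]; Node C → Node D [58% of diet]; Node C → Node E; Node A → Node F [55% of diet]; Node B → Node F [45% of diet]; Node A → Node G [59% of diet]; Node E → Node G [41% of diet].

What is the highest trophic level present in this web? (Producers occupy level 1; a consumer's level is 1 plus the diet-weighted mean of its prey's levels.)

Node B: 1 + 1 = 2
Node C: 1 + 2 = 3
Node D: 1 + (0.24×2 + 0.18×1 + 0.58×3) = 3.4
Node E: 1 + 3 = 4
Node F: 1 + (0.55×1 + 0.45×2) = 2.45
Node G: 1 + (0.59×1 + 0.41×4) = 3.23

4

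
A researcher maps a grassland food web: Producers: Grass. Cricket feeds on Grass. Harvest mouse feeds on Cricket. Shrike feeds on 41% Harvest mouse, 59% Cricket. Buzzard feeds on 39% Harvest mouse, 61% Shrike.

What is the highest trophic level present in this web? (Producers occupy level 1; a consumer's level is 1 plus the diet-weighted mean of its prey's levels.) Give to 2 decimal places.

Cricket: 1 + 1 = 2
Harvest mouse: 1 + 2 = 3
Shrike: 1 + (0.41×3 + 0.59×2) = 3.41
Buzzard: 1 + (0.39×3 + 0.61×3.41) = 4.2501

4.25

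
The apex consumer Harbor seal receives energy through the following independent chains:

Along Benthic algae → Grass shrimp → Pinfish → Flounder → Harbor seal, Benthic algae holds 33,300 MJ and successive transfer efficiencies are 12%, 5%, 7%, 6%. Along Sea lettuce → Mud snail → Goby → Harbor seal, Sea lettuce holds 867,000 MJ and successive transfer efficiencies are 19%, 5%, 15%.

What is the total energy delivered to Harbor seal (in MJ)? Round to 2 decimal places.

Via Benthic algae: 33300 × 0.12 × 0.05 × 0.07 × 0.06 = 0.83916 MJ
Via Sea lettuce: 867000 × 0.19 × 0.05 × 0.15 = 1235.475 MJ
Total at Harbor seal: 0.83916 + 1235.475 = 1236.31416 MJ

1236.31 MJ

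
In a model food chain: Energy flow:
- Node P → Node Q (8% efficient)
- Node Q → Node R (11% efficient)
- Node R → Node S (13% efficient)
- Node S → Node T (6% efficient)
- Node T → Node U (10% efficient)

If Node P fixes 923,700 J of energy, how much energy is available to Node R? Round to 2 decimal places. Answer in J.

8128.56 J

Node Q: 923700 × 0.08 = 73896 J
Node R: 73896 × 0.11 = 8128.56 J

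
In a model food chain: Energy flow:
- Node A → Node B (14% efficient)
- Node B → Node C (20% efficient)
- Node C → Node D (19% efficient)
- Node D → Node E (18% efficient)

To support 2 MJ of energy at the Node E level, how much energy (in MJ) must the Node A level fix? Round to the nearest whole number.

Cumulative transfer efficiency: 0.14 × 0.2 × 0.19 × 0.18 = 0.0009576
Node A energy = 2 / 0.0009576 = 2089 MJ

2089 MJ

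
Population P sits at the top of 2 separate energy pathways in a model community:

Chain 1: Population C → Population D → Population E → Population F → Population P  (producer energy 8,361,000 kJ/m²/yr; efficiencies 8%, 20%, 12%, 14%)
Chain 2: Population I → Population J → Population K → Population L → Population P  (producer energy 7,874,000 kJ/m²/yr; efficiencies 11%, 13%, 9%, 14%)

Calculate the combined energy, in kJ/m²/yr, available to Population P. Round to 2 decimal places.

Chain 1: 8361000 × 0.08 × 0.2 × 0.12 × 0.14 = 2247.4368 kJ/m²/yr
Chain 2: 7874000 × 0.11 × 0.13 × 0.09 × 0.14 = 1418.73732 kJ/m²/yr
Total at Population P: 2247.4368 + 1418.73732 = 3666.17412 kJ/m²/yr

3666.17 kJ/m²/yr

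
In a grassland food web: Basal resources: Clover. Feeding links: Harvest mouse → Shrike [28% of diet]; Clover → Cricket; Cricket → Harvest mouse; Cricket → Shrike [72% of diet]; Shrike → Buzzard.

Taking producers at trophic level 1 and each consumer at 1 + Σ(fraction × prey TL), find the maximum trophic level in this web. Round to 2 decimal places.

Cricket: 1 + 1 = 2
Harvest mouse: 1 + 2 = 3
Shrike: 1 + (0.28×3 + 0.72×2) = 3.28
Buzzard: 1 + 3.28 = 4.28

4.28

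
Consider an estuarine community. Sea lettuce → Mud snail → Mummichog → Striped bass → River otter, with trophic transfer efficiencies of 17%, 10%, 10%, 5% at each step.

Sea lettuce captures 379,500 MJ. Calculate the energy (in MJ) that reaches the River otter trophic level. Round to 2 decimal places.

Mud snail: 379500 × 0.17 = 64515 MJ
Mummichog: 64515 × 0.1 = 6451.5 MJ
Striped bass: 6451.5 × 0.1 = 645.15 MJ
River otter: 645.15 × 0.05 = 32.2575 MJ

32.26 MJ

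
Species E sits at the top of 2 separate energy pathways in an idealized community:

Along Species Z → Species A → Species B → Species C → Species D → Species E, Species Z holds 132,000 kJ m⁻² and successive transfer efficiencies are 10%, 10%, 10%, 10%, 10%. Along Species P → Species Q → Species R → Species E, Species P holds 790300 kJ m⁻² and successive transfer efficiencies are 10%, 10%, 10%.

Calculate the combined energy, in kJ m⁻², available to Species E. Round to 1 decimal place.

Via Species Z: 132000 × 0.1 × 0.1 × 0.1 × 0.1 × 0.1 = 1.32 kJ m⁻²
Via Species P: 790300 × 0.1 × 0.1 × 0.1 = 790.3 kJ m⁻²
Total at Species E: 1.32 + 790.3 = 791.62 kJ m⁻²

791.6 kJ m⁻²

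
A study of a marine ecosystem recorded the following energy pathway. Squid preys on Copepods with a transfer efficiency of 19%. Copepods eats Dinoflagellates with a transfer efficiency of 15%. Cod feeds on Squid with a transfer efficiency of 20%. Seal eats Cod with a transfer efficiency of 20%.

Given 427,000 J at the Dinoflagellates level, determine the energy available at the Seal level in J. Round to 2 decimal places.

Copepods: 427000 × 0.15 = 64050 J
Squid: 64050 × 0.19 = 12169.5 J
Cod: 12169.5 × 0.2 = 2433.9 J
Seal: 2433.9 × 0.2 = 486.78 J

486.78 J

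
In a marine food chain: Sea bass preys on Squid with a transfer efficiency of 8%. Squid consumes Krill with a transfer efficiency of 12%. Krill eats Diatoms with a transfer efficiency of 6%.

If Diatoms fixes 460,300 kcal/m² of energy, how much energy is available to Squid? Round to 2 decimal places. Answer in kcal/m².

3314.16 kcal/m²

Krill: 460300 × 0.06 = 27618 kcal/m²
Squid: 27618 × 0.12 = 3314.16 kcal/m²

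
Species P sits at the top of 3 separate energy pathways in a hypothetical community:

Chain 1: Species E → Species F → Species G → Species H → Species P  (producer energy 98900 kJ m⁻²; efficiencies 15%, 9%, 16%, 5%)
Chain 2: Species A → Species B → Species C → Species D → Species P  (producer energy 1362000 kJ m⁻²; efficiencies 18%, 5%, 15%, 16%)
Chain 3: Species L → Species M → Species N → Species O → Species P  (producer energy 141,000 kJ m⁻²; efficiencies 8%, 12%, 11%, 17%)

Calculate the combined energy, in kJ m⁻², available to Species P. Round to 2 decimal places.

330.19 kJ m⁻²

Chain 1: 98900 × 0.15 × 0.09 × 0.16 × 0.05 = 10.6812 kJ m⁻²
Chain 2: 1362000 × 0.18 × 0.05 × 0.15 × 0.16 = 294.192 kJ m⁻²
Chain 3: 141000 × 0.08 × 0.12 × 0.11 × 0.17 = 25.31232 kJ m⁻²
Total at Species P: 10.6812 + 294.192 + 25.31232 = 330.18552 kJ m⁻²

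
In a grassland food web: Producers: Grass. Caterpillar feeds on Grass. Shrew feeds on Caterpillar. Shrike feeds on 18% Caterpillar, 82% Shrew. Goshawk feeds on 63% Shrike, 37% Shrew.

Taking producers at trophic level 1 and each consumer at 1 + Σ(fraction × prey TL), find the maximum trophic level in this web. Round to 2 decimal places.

4.52

Caterpillar: 1 + 1 = 2
Shrew: 1 + 2 = 3
Shrike: 1 + (0.18×2 + 0.82×3) = 3.82
Goshawk: 1 + (0.63×3.82 + 0.37×3) = 4.5166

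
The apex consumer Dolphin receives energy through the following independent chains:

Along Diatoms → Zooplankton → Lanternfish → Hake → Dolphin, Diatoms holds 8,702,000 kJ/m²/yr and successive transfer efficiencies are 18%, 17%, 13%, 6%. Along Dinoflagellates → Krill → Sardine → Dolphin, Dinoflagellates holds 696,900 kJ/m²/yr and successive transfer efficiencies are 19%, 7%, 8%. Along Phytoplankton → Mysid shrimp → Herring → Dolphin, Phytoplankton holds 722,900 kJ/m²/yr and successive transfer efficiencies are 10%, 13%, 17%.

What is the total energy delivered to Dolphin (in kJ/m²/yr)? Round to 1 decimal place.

4416.1 kJ/m²/yr

Via Diatoms: 8702000 × 0.18 × 0.17 × 0.13 × 0.06 = 2076.99336 kJ/m²/yr
Via Dinoflagellates: 696900 × 0.19 × 0.07 × 0.08 = 741.5016 kJ/m²/yr
Via Phytoplankton: 722900 × 0.1 × 0.13 × 0.17 = 1597.609 kJ/m²/yr
Total at Dolphin: 2076.99336 + 741.5016 + 1597.609 = 4416.10396 kJ/m²/yr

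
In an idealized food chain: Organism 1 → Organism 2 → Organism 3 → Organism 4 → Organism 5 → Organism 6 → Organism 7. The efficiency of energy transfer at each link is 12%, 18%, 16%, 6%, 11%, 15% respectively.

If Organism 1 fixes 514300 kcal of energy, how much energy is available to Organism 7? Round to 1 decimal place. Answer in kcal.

1.8 kcal

Organism 2: 514300 × 0.12 = 61716 kcal
Organism 3: 61716 × 0.18 = 11108.88 kcal
Organism 4: 11108.88 × 0.16 = 1777.4208 kcal
Organism 5: 1777.4208 × 0.06 = 106.645248 kcal
Organism 6: 106.645248 × 0.11 = 11.73097728 kcal
Organism 7: 11.73097728 × 0.15 = 1.759646592 kcal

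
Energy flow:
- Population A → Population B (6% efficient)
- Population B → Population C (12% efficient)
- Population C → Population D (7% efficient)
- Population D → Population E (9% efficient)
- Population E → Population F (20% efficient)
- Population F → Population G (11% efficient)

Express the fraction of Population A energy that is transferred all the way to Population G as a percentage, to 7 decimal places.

0.0000998%

Product of link efficiencies: 0.06 × 0.12 × 0.07 × 0.09 × 0.2 × 0.11 = 0.00000099792
As a percentage: 0.00000099792 × 100 = 0.0000998%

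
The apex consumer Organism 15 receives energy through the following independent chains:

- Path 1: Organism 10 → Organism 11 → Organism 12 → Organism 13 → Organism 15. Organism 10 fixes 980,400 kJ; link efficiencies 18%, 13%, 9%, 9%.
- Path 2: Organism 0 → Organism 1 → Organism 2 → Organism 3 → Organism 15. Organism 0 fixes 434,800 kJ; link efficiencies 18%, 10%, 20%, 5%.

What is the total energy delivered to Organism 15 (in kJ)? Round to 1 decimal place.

Path 1: 980400 × 0.18 × 0.13 × 0.09 × 0.09 = 185.825016 kJ
Path 2: 434800 × 0.18 × 0.1 × 0.2 × 0.05 = 78.264 kJ
Total at Organism 15: 185.825016 + 78.264 = 264.089016 kJ

264.1 kJ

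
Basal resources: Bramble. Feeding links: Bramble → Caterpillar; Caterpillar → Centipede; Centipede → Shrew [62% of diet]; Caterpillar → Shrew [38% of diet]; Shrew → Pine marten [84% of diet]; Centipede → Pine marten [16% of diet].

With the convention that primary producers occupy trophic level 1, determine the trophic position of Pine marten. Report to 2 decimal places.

Caterpillar: 1 + 1 = 2
Centipede: 1 + 2 = 3
Shrew: 1 + (0.62×3 + 0.38×2) = 3.62
Pine marten: 1 + (0.84×3.62 + 0.16×3) = 4.5208

4.52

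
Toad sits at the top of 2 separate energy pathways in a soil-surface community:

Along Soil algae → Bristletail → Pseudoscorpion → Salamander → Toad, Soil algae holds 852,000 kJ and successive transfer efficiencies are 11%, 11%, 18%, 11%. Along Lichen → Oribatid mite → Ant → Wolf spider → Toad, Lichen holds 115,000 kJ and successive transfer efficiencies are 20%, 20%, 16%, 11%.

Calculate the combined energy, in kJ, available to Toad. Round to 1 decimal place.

285.1 kJ

Via Soil algae: 852000 × 0.11 × 0.11 × 0.18 × 0.11 = 204.12216 kJ
Via Lichen: 115000 × 0.2 × 0.2 × 0.16 × 0.11 = 80.96 kJ
Total at Toad: 204.12216 + 80.96 = 285.08216 kJ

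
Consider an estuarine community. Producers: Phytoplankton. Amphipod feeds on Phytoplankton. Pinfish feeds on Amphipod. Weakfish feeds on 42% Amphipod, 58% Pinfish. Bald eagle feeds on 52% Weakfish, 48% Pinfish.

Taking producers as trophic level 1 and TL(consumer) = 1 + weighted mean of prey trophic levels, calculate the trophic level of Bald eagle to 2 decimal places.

Amphipod: 1 + 1 = 2
Pinfish: 1 + 2 = 3
Weakfish: 1 + (0.42×2 + 0.58×3) = 3.58
Bald eagle: 1 + (0.52×3.58 + 0.48×3) = 4.3016

4.30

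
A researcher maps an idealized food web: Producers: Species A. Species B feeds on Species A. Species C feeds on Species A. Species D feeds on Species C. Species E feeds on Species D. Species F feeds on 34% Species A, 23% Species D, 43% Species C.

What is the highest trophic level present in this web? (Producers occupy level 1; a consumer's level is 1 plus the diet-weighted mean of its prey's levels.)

Species B: 1 + 1 = 2
Species C: 1 + 1 = 2
Species D: 1 + 2 = 3
Species E: 1 + 3 = 4
Species F: 1 + (0.34×1 + 0.23×3 + 0.43×2) = 2.89

4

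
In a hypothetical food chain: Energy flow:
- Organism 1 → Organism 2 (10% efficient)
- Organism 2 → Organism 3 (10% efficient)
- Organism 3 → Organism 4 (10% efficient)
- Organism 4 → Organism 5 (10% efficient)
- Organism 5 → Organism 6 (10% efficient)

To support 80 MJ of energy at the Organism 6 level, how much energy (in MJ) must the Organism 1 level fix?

Cumulative transfer efficiency: 0.1 × 0.1 × 0.1 × 0.1 × 0.1 = 0.00001
Organism 1 energy = 80 / 0.00001 = 8000000 MJ

8000000 MJ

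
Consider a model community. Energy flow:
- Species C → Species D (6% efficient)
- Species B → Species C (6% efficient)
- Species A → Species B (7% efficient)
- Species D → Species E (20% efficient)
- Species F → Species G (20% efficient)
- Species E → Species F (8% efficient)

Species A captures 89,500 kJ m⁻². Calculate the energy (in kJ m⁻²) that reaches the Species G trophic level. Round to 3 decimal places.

0.072 kJ m⁻²

Species B: 89500 × 0.07 = 6265 kJ m⁻²
Species C: 6265 × 0.06 = 375.9 kJ m⁻²
Species D: 375.9 × 0.06 = 22.554 kJ m⁻²
Species E: 22.554 × 0.2 = 4.5108 kJ m⁻²
Species F: 4.5108 × 0.08 = 0.360864 kJ m⁻²
Species G: 0.360864 × 0.2 = 0.0721728 kJ m⁻²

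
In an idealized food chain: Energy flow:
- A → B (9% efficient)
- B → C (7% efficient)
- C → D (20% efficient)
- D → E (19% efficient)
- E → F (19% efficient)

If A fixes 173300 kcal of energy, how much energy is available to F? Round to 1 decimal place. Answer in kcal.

B: 173300 × 0.09 = 15597 kcal
C: 15597 × 0.07 = 1091.79 kcal
D: 1091.79 × 0.2 = 218.358 kcal
E: 218.358 × 0.19 = 41.48802 kcal
F: 41.48802 × 0.19 = 7.8827238 kcal

7.9 kcal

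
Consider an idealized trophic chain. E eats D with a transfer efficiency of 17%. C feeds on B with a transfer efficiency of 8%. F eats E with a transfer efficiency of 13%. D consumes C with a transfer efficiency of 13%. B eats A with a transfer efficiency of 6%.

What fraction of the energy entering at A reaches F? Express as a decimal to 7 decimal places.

0.0000138

Product of link efficiencies: 0.06 × 0.08 × 0.13 × 0.17 × 0.13 = 0.0000137904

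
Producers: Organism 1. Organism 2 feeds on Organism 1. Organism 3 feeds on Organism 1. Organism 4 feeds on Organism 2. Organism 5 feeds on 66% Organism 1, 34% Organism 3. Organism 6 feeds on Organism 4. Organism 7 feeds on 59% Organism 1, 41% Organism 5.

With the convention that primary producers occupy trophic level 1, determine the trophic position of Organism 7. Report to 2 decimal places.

Organism 2: 1 + 1 = 2
Organism 3: 1 + 1 = 2
Organism 4: 1 + 2 = 3
Organism 5: 1 + (0.66×1 + 0.34×2) = 2.34
Organism 6: 1 + 3 = 4
Organism 7: 1 + (0.59×1 + 0.41×2.34) = 2.5494

2.55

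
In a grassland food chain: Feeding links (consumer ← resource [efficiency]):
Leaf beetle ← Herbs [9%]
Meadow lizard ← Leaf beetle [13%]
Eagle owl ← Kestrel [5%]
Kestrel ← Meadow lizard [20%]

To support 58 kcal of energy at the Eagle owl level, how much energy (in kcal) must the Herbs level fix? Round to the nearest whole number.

495726 kcal

Cumulative transfer efficiency: 0.09 × 0.13 × 0.2 × 0.05 = 0.000117
Herbs energy = 58 / 0.000117 = 495726 kcal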